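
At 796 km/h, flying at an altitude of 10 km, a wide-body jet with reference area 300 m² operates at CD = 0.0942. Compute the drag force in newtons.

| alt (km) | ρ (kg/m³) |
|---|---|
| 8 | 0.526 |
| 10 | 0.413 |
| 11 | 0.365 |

D = 2.85×10^5 N

At 10 km, from the table: ρ = 0.413 kg/m³.
Convert speed: v = 796 km/h ÷ 3.6 = 221.1 m/s.
D = ½ρv²S·CD = ½ × 0.413 × 221.1² × 300 × 0.0942 = 2.85×10^5 N ≈ 285 kN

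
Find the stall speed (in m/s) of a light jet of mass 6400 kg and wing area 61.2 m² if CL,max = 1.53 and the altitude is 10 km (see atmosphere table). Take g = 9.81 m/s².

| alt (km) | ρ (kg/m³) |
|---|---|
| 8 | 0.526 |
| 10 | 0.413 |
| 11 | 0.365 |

At 10 km, from the table: ρ = 0.413 kg/m³.
Weight W = mg = 6400 × 9.81 = 62780 N.
V_stall = √(2W/(ρ·S·CL,max)) = √(2 × 62780 / (0.413 × 61.2 × 1.53))
V_stall = √3247 = 57 m/s

V_stall = 57 m/s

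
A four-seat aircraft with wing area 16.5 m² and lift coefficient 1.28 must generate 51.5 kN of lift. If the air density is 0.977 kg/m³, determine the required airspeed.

v = 70.7 m/s

L = ½ρv²S·CL ⇒ v = √(2L/(ρ·S·CL))
v = √(2 × 51500 / (0.977 × 16.5 × 1.28)) = √4992 = 70.7 m/s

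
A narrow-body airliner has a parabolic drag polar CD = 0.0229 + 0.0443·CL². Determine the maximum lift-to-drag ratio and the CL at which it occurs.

For CD = CD0 + K·CL², (L/D)max occurs at CL* = √(CD0/K) and equals 1/(2√(K·CD0)).
(L/D)max = 1/(2√(0.0443 × 0.0229)) = 1/(2 × 0.03185) = 15.7
CL* = √(0.0229/0.0443) = 0.719

(L/D)max = 15.7, at CL = 0.719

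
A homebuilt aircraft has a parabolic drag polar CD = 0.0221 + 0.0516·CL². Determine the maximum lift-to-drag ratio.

For CD = CD0 + K·CL², (L/D)max occurs at CL* = √(CD0/K) and equals 1/(2√(K·CD0)).
(L/D)max = 1/(2√(0.0516 × 0.0221)) = 1/(2 × 0.03377) = 14.8

(L/D)max = 14.8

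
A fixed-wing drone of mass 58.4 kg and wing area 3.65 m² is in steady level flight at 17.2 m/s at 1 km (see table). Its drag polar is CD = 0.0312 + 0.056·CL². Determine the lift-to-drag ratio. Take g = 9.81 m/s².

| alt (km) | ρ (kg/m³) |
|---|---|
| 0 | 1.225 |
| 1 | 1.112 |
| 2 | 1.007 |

L/D = 11.6

At 1 km, from the table: ρ = 1.112 kg/m³.
In steady level flight, lift balances weight: W = mg = 58.4 × 9.81 = 572.9 N.
q = ½ρv² = ½ × 1.112 × 17.2² = 164.5 Pa.
Required CL = L/(qS) = 572.9/(164.5·3.65) = 0.9542.
CD = 0.0312 + 0.056 × 0.9542² = 0.08219.
L/D = CL/CD = 0.9542 / 0.08219 = 11.6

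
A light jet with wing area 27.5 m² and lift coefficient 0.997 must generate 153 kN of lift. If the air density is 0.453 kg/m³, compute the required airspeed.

L = ½ρv²S·CL ⇒ v = √(2L/(ρ·S·CL))
v = √(2 × 1.53×10^5 / (0.453 × 27.5 × 0.997)) = √24640 = 157 m/s

v = 157 m/s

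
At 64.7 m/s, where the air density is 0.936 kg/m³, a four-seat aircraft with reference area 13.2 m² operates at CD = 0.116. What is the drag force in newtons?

Dynamic pressure q = ½ρv² = ½ × 0.936 × 64.7² = 1959 Pa.
D = q·S·CD = 1959 × 13.2 × 0.116 = 3000 N

D = 3000 N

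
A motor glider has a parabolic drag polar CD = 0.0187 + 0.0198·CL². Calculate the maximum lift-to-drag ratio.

(L/D)max = 26

For CD = CD0 + K·CL², (L/D)max occurs at CL* = √(CD0/K) and equals 1/(2√(K·CD0)).
(L/D)max = 1/(2√(0.0198 × 0.0187)) = 1/(2 × 0.01924) = 26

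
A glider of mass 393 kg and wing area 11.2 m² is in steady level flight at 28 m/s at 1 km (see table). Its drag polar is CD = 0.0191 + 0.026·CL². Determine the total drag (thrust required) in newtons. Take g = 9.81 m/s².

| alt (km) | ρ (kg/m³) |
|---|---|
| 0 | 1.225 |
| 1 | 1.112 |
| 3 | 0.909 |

At 1 km, from the table: ρ = 1.112 kg/m³.
In steady level flight, lift balances weight: W = mg = 393 × 9.81 = 3855.3 N.
q = ½ρv² = ½ × 1.112 × 28² = 435.9 Pa.
CL = W/(q·S) = 3855.3 / (435.9 × 11.2) = 0.7897.
CD = 0.0191 + 0.026 × 0.7897² = 0.03531.
D = q·S·CD = 435.9 × 11.2 × 0.03531 = 172.4 N

D = 172 N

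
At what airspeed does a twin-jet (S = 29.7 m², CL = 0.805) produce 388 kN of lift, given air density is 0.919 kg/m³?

L = ½ρv²S·CL ⇒ v = √(2L/(ρ·S·CL))
v = √(2 × 3.88×10^5 / (0.919 × 29.7 × 0.805)) = √35320 = 188 m/s

v = 188 m/s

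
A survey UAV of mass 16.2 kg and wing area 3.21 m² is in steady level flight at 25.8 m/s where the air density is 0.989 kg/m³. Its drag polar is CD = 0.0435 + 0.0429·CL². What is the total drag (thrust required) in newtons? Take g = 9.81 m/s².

Level flight ⇒ L = W = m·g = 16.2 × 9.81 = 158.92 N.
q = ½ρv² = ½ × 0.989 × 25.8² = 329.2 Pa.
CL = W/(q·S) = 158.92 / (329.2 × 3.21) = 0.1504.
CD = 0.0435 + 0.0429 × 0.1504² = 0.04447.
D = q·S·CD = 329.2 × 3.21 × 0.04447 = 46.99 N

D = 47 N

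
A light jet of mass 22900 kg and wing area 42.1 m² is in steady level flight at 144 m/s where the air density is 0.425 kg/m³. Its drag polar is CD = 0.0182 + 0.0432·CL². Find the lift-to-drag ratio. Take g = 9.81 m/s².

L/D = 14.8

Level flight ⇒ L = W = m·g = 22900 × 9.81 = 2.2465×10^5 N.
q = ½ρv² = ½ × 0.425 × 144² = 4406 Pa.
CL = W/(q·S) = 2.2465×10^5 / (4406 × 42.1) = 1.211.
CD = 0.0182 + 0.0432 × 1.211² = 0.08155.
L/D = CL/CD = 1.211 / 0.08155 = 14.8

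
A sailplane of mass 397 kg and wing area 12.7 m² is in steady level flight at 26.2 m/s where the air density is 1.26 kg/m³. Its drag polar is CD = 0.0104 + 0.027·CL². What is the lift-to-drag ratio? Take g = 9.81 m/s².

In steady level flight, lift balances weight: W = mg = 397 × 9.81 = 3894.6 N.
q = ½ρv² = ½ × 1.26 × 26.2² = 432.5 Pa.
CL = W/(q·S) = 3894.6 / (432.5 × 12.7) = 0.7091.
CD = 0.0104 + 0.027 × 0.7091² = 0.02398.
L/D = CL/CD = 0.7091 / 0.02398 = 29.6

L/D = 29.6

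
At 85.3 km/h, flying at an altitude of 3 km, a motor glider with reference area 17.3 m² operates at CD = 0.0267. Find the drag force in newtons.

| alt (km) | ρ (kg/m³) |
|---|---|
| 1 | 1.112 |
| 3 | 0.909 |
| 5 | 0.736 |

At 3 km, from the table: ρ = 0.909 kg/m³.
Convert speed: v = 85.3 km/h ÷ 3.6 = 23.69 m/s.
D = ½ρv²S·CD = ½ × 0.909 × 23.69² × 17.3 × 0.0267 = 118 N

D = 118 N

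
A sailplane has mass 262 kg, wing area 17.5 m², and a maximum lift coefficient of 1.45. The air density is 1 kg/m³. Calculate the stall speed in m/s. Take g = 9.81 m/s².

V_stall = 14.2 m/s

Weight W = mg = 262 × 9.81 = 2570 N.
V_stall = √(2W/(ρ·S·CL,max)) = √(2 × 2570 / (1 × 17.5 × 1.45))
V_stall = √202.6 = 14.2 m/s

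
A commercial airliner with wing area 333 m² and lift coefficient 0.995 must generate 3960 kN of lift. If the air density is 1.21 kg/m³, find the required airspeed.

v = 141 m/s

L = ½ρv²S·CL ⇒ v = √(2L/(ρ·S·CL))
v = √(2 × 3.96×10^6 / (1.21 × 333 × 0.995)) = √19750 = 141 m/s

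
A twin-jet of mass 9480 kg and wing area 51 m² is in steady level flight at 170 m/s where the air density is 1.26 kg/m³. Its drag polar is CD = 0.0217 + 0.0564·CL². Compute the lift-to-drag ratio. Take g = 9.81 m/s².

L/D = 4.5

Weight W = mg = 9480 × 9.81 = 92999 N; in level flight L = W.
Dynamic pressure q = 0.5 × 1.26 × 170² = 18210 Pa.
CL = W/(q·S) = 92999 / (18210 × 51) = 0.1002.
CD = 0.0217 + 0.0564 × 0.1002² = 0.02227.
L/D = CL/CD = 0.1002 / 0.02227 = 4.5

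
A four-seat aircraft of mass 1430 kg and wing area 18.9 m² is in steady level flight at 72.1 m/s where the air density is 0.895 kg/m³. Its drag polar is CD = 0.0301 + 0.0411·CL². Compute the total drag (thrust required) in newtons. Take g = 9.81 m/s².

D = 1510 N

In steady level flight, lift balances weight: W = mg = 1430 × 9.81 = 14028 N.
q = ½ρv² = ½ × 0.895 × 72.1² = 2326 Pa.
Required CL = L/(qS) = 14028/(2326·18.9) = 0.3191.
CD = 0.0301 + 0.0411 × 0.3191² = 0.03428.
D = q·S·CD = 2326 × 18.9 × 0.03428 = 1507 N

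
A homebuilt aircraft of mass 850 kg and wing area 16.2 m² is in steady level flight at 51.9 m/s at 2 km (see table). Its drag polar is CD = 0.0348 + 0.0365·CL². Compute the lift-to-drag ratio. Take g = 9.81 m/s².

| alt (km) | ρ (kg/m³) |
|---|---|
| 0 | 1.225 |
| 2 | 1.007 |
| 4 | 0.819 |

At 2 km, from the table: ρ = 1.007 kg/m³.
Weight W = mg = 850 × 9.81 = 8338.5 N; in level flight L = W.
q = ½ρv² = ½ × 1.007 × 51.9² = 1356 Pa.
CL = 2W/(ρv²S) = 2×8338.5/(1.007×51.9²×16.2) = 0.3795.
CD = 0.0348 + 0.0365 × 0.3795² = 0.04006.
L/D = CL/CD = 0.3795 / 0.04006 = 9.47

L/D = 9.47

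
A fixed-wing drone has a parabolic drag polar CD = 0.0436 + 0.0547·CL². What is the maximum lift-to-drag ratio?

For CD = CD0 + K·CL², (L/D)max occurs at CL* = √(CD0/K) and equals 1/(2√(K·CD0)).
(L/D)max = 1/(2√(0.0547 × 0.0436)) = 1/(2 × 0.04884) = 10.2

(L/D)max = 10.2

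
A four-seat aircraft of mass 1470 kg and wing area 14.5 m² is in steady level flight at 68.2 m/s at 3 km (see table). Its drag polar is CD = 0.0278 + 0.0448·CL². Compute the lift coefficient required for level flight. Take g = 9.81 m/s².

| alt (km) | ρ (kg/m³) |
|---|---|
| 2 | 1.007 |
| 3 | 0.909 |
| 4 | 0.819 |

At 3 km, from the table: ρ = 0.909 kg/m³.
In steady level flight, lift balances weight: W = mg = 1470 × 9.81 = 14421 N.
q = ½ρv² = ½ × 0.909 × 68.2² = 2114 Pa.
CL = W/(q·S) = 14421 / (2114 × 14.5) = 0.4705.

CL = 0.47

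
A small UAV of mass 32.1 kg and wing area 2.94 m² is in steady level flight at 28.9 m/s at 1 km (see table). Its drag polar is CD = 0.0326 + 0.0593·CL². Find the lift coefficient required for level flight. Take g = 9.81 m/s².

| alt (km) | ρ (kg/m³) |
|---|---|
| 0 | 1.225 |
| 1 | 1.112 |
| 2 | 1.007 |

CL = 0.231

At 1 km, from the table: ρ = 1.112 kg/m³.
In steady level flight, lift balances weight: W = mg = 32.1 × 9.81 = 314.9 N.
q = ½ρv² = ½ × 1.112 × 28.9² = 464.4 Pa.
Required CL = L/(qS) = 314.9/(464.4·2.94) = 0.2307.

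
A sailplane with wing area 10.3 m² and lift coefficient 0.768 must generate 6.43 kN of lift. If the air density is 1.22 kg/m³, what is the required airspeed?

v = 36.5 m/s

L = ½ρv²S·CL ⇒ v = √(2L/(ρ·S·CL))
v = √(2 × 6430 / (1.22 × 10.3 × 0.768)) = √1333 = 36.5 m/s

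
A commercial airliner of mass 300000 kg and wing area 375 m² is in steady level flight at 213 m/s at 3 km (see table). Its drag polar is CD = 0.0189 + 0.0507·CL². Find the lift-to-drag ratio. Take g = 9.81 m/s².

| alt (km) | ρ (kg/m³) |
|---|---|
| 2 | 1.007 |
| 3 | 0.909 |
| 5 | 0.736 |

L/D = 14.5

At 3 km, from the table: ρ = 0.909 kg/m³.
In steady level flight, lift balances weight: W = mg = 300000 × 9.81 = 2.943×10^6 N.
Dynamic pressure q = 0.5 × 0.909 × 213² = 20620 Pa.
CL = 2W/(ρv²S) = 2×2.943×10^6/(0.909×213²×375) = 0.3806.
CD = 0.0189 + 0.0507 × 0.3806² = 0.02624.
L/D = CL/CD = 0.3806 / 0.02624 = 14.5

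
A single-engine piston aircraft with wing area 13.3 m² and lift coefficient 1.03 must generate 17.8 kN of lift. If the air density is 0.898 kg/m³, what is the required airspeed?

L = ½ρv²S·CL ⇒ v = √(2L/(ρ·S·CL))
v = √(2 × 17800 / (0.898 × 13.3 × 1.03)) = √2894 = 53.8 m/s

v = 53.8 m/s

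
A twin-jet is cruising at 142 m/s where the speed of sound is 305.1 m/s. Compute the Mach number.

M = 0.465

M = v/a = 142 / 305.1 = 0.465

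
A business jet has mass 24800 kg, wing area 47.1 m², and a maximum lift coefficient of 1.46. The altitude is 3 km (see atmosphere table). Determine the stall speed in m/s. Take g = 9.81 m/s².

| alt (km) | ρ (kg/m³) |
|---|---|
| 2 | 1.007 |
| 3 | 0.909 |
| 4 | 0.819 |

At 3 km, from the table: ρ = 0.909 kg/m³.
At stall, lift equals weight: L = W = m·g = 24800 × 9.81 = 2.433×10^5 N.
From L = ½ρV²S·CL,max = W: V_stall = √(2W/(ρSCL,max)) = √(2·2.433×10^5/(0.909·47.1·1.46))
V_stall = √7784 = 88.2 m/s

V_stall = 88.2 m/s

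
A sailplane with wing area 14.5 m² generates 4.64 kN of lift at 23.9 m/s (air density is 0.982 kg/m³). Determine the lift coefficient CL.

CL = 1.14

From L = ½ρv²S·CL, rearranging gives CL = 2L/(ρv²S).
CL = 2 × 4640 / (0.982 × 23.9² × 14.5) = 1.14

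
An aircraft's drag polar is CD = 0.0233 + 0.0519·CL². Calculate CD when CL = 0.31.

CD = 0.0283

CD = 0.0233 + 0.0519 × 0.31² = 0.0233 + 0.004988 = 0.0283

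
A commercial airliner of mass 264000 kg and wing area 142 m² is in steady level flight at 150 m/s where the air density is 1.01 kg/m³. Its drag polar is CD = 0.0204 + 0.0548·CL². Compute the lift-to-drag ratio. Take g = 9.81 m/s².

In steady level flight, lift balances weight: W = mg = 264000 × 9.81 = 2.5898×10^6 N.
Dynamic pressure q = 0.5 × 1.01 × 150² = 11360 Pa.
CL = 2W/(ρv²S) = 2×2.5898×10^6/(1.01×150²×142) = 1.605.
CD = 0.0204 + 0.0548 × 1.605² = 0.1616.
L/D = CL/CD = 1.605 / 0.1616 = 9.93

L/D = 9.93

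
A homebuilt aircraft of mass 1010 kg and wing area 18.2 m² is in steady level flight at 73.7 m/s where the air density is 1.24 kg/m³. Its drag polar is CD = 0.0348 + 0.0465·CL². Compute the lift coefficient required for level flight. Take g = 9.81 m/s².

CL = 0.162

In steady level flight, lift balances weight: W = mg = 1010 × 9.81 = 9908.1 N.
q = ½ρv² = ½ × 1.24 × 73.7² = 3368 Pa.
Required CL = L/(qS) = 9908.1/(3368·18.2) = 0.1617.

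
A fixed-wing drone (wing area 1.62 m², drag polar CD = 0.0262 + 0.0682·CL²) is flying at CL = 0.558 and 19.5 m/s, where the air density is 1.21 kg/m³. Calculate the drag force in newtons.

D = 17.7 N

CD = 0.0262 + 0.0682 × 0.558² = 0.04744
D = ½ρv²S·CD = ½ × 1.21 × 19.5² × 1.62 × 0.04744 = 17.7 N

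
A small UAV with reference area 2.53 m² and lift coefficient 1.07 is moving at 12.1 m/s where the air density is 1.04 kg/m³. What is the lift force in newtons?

L = 206 N

Dynamic pressure q = ½ρv² = ½ × 1.04 × 12.1² = 76.13 Pa.
L = q·S·CL = 76.13 × 2.53 × 1.07 = 206 N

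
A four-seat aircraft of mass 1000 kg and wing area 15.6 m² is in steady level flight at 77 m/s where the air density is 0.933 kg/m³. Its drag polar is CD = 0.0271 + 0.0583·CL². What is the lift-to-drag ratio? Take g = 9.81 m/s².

Level flight ⇒ L = W = m·g = 1000 × 9.81 = 9810 N.
Dynamic pressure q = 0.5 × 0.933 × 77² = 2766 Pa.
CL = 2W/(ρv²S) = 2×9810/(0.933×77²×15.6) = 0.2274.
CD = 0.0271 + 0.0583 × 0.2274² = 0.03011.
L/D = CL/CD = 0.2274 / 0.03011 = 7.55

L/D = 7.55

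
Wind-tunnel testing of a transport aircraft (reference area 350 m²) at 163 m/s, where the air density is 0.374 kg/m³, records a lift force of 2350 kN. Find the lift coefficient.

From L = ½ρv²S·CL, rearranging gives CL = 2L/(ρv²S).
CL = 2 × 2.35×10^6 / (0.374 × 163² × 350) = 1.35

CL = 1.35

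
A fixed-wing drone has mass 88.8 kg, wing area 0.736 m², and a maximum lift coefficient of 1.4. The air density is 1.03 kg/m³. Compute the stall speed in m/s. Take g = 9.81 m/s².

Stall occurs when L = W at CL,max. W = mg = 88.8 × 9.81 = 871.1 N.
From L = ½ρV²S·CL,max = W: V_stall = √(2W/(ρSCL,max)) = √(2·871.1/(1.03·0.736·1.4))
V_stall = √1642 = 40.5 m/s

V_stall = 40.5 m/s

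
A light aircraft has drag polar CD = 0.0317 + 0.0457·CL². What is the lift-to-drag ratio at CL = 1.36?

L/D = 11.7

CD = 0.0317 + 0.0457 × 1.36² = 0.1162
L/D = CL/CD = 1.36 / 0.1162 = 11.7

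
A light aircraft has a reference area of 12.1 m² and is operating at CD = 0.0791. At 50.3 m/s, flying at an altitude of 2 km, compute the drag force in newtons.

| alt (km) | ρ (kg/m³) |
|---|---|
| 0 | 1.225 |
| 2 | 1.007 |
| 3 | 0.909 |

D = 1220 N

At 2 km, from the table: ρ = 1.007 kg/m³.
Dynamic pressure q = ½ρv² = ½ × 1.007 × 50.3² = 1274 Pa.
D = q·S·CD = 1274 × 12.1 × 0.0791 = 1220 N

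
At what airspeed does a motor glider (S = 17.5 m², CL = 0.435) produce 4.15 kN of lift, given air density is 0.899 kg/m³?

L = ½ρv²S·CL ⇒ v = √(2L/(ρ·S·CL))
v = √(2 × 4150 / (0.899 × 17.5 × 0.435)) = √1213 = 34.8 m/s

v = 34.8 m/s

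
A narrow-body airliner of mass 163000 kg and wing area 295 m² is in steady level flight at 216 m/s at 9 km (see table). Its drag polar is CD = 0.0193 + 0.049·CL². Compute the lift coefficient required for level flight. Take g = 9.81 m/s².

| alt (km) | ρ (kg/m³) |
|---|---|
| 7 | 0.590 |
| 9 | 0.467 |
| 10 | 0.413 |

CL = 0.498

At 9 km, from the table: ρ = 0.467 kg/m³.
In steady level flight, lift balances weight: W = mg = 163000 × 9.81 = 1.599×10^6 N.
q = ½ρv² = ½ × 0.467 × 216² = 10890 Pa.
CL = 2W/(ρv²S) = 2×1.599×10^6/(0.467×216²×295) = 0.4976.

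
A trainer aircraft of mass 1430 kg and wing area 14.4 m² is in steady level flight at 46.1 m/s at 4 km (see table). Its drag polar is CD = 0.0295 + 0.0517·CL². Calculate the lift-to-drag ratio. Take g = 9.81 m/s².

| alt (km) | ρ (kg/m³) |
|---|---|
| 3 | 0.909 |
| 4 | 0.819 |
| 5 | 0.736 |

At 4 km, from the table: ρ = 0.819 kg/m³.
Weight W = mg = 1430 × 9.81 = 14028 N; in level flight L = W.
Dynamic pressure q = 0.5 × 0.819 × 46.1² = 870.3 Pa.
Required CL = L/(qS) = 14028/(870.3·14.4) = 1.119.
CD = 0.0295 + 0.0517 × 1.119² = 0.09428.
L/D = CL/CD = 1.119 / 0.09428 = 11.9

L/D = 11.9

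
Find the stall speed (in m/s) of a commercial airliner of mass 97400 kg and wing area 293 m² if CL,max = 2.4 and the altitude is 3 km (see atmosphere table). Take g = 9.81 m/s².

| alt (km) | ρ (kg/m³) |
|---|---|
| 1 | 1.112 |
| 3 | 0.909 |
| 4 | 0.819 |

At 3 km, from the table: ρ = 0.909 kg/m³.
Stall occurs when L = W at CL,max. W = mg = 97400 × 9.81 = 9.555×10^5 N.
V_stall = √(2W/(ρ·S·CL,max)) = √(2 × 9.555×10^5 / (0.909 × 293 × 2.4))
V_stall = √2990 = 54.7 m/s

V_stall = 54.7 m/s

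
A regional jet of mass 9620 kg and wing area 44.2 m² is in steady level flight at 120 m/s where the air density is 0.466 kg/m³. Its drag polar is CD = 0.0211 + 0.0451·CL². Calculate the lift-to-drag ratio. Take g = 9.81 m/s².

L/D = 16.2

Weight W = mg = 9620 × 9.81 = 94372 N; in level flight L = W.
q = ½ρv² = ½ × 0.466 × 120² = 3355 Pa.
Required CL = L/(qS) = 94372/(3355·44.2) = 0.6364.
CD = 0.0211 + 0.0451 × 0.6364² = 0.03936.
L/D = CL/CD = 0.6364 / 0.03936 = 16.2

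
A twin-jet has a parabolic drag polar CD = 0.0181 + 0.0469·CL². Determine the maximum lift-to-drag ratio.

For CD = CD0 + K·CL², (L/D)max occurs at CL* = √(CD0/K) and equals 1/(2√(K·CD0)).
(L/D)max = 1/(2√(0.0469 × 0.0181)) = 1/(2 × 0.02914) = 17.2

(L/D)max = 17.2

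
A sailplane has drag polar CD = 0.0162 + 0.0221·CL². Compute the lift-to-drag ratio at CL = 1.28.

CD = 0.0162 + 0.0221 × 1.28² = 0.05241
L/D = CL/CD = 1.28 / 0.05241 = 24.4

L/D = 24.4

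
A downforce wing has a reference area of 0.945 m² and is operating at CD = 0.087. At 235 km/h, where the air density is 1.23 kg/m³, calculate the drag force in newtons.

D = 215 N

Convert speed: v = 235 km/h ÷ 3.6 = 65.28 m/s.
D = ½ρv²S·CD = ½ × 1.23 × 65.28² × 0.945 × 0.087 = 215 N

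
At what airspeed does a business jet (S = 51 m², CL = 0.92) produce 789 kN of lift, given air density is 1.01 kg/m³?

v = 182 m/s

L = ½ρv²S·CL ⇒ v = √(2L/(ρ·S·CL))
v = √(2 × 7.89×10^5 / (1.01 × 51 × 0.92)) = √33300 = 182 m/s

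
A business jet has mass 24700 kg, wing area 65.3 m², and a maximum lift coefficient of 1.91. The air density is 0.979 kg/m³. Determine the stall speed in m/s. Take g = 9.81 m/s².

V_stall = 63 m/s

Stall occurs when L = W at CL,max. W = mg = 24700 × 9.81 = 2.423×10^5 N.
V_stall = √(2W/(ρ·S·CL,max)) = √(2 × 2.423×10^5 / (0.979 × 65.3 × 1.91))
V_stall = √3969 = 63 m/s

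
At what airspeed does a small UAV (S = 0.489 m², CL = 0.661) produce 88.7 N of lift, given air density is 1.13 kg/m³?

L = ½ρv²S·CL ⇒ v = √(2L/(ρ·S·CL))
v = √(2 × 88.7 / (1.13 × 0.489 × 0.661)) = √485.7 = 22 m/s

v = 22 m/s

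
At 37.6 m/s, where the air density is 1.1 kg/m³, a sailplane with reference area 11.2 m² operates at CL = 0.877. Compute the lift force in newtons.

L = 7640 N

Dynamic pressure q = ½ρv² = ½ × 1.1 × 37.6² = 777.6 Pa.
L = q·S·CL = 777.6 × 11.2 × 0.877 = 7640 N ≈ 7.64 kN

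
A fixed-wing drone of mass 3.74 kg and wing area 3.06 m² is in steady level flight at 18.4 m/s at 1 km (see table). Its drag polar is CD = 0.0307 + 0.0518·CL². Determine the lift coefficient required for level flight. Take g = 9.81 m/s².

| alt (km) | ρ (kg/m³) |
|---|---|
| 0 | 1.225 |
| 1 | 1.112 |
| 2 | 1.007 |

CL = 0.0637

At 1 km, from the table: ρ = 1.112 kg/m³.
Level flight ⇒ L = W = m·g = 3.74 × 9.81 = 36.689 N.
q = ½ρv² = ½ × 1.112 × 18.4² = 188.2 Pa.
Required CL = L/(qS) = 36.689/(188.2·3.06) = 0.0637.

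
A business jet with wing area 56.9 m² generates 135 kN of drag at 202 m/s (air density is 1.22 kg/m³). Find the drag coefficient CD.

CD = 0.0953

From D = ½ρv²S·CD, rearranging gives CD = 2D/(ρv²S).
CD = 2 × 1.35×10^5 / (1.22 × 202² × 56.9) = 0.0953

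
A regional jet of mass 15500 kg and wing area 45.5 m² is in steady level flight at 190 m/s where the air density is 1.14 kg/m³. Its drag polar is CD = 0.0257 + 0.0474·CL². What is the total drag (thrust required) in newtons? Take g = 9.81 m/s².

D = 25200 N

Weight W = mg = 15500 × 9.81 = 1.5206×10^5 N; in level flight L = W.
Dynamic pressure q = 0.5 × 1.14 × 190² = 20580 Pa.
Required CL = L/(qS) = 1.5206×10^5/(20580·45.5) = 0.1624.
CD = 0.0257 + 0.0474 × 0.1624² = 0.02695.
D = q·S·CD = 20580 × 45.5 × 0.02695 = 25230 N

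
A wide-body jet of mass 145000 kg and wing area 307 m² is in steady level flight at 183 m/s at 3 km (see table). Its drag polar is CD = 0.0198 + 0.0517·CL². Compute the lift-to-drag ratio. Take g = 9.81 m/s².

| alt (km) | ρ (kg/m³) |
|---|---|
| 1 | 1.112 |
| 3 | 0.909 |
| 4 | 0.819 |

At 3 km, from the table: ρ = 0.909 kg/m³.
Level flight ⇒ L = W = m·g = 145000 × 9.81 = 1.4224×10^6 N.
q = ½ρv² = ½ × 0.909 × 183² = 15220 Pa.
CL = 2W/(ρv²S) = 2×1.4224×10^6/(0.909×183²×307) = 0.3044.
CD = 0.0198 + 0.0517 × 0.3044² = 0.02459.
L/D = CL/CD = 0.3044 / 0.02459 = 12.4

L/D = 12.4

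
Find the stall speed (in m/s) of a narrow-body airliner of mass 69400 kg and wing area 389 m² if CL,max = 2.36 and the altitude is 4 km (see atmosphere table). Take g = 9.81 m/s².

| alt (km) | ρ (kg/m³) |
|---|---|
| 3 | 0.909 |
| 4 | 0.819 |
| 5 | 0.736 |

V_stall = 42.6 m/s

At 4 km, from the table: ρ = 0.819 kg/m³.
At stall, lift equals weight: L = W = m·g = 69400 × 9.81 = 6.808×10^5 N.
V_stall = √(2W/(ρ·S·CL,max)) = √(2 × 6.808×10^5 / (0.819 × 389 × 2.36))
V_stall = √1811 = 42.6 m/s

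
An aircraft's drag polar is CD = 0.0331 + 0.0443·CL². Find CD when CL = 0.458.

CD = 0.0331 + 0.0443 × 0.458² = 0.0331 + 0.009293 = 0.0424

CD = 0.0424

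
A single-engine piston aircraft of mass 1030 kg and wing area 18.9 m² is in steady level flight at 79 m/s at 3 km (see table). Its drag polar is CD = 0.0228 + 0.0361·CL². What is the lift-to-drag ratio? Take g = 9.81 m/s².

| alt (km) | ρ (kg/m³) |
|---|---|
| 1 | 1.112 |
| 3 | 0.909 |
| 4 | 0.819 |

At 3 km, from the table: ρ = 0.909 kg/m³.
Weight W = mg = 1030 × 9.81 = 10104 N; in level flight L = W.
Dynamic pressure q = 0.5 × 0.909 × 79² = 2837 Pa.
CL = W/(q·S) = 10104 / (2837 × 18.9) = 0.1885.
CD = 0.0228 + 0.0361 × 0.1885² = 0.02408.
L/D = CL/CD = 0.1885 / 0.02408 = 7.83

L/D = 7.83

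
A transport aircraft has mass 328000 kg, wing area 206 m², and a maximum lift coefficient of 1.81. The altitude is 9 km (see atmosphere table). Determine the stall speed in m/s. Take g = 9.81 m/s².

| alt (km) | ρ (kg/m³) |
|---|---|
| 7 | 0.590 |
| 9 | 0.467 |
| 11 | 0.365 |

V_stall = 192 m/s

At 9 km, from the table: ρ = 0.467 kg/m³.
Stall occurs when L = W at CL,max. W = mg = 328000 × 9.81 = 3.218×10^6 N.
From L = ½ρV²S·CL,max = W: V_stall = √(2W/(ρSCL,max)) = √(2·3.218×10^6/(0.467·206·1.81))
V_stall = √36960 = 192 m/s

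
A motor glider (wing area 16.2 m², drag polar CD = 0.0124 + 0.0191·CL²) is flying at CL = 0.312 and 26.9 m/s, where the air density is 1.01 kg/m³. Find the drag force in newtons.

D = 84.4 N

CD = 0.0124 + 0.0191 × 0.312² = 0.01426
D = ½ρv²S·CD = ½ × 1.01 × 26.9² × 16.2 × 0.01426 = 84.4 N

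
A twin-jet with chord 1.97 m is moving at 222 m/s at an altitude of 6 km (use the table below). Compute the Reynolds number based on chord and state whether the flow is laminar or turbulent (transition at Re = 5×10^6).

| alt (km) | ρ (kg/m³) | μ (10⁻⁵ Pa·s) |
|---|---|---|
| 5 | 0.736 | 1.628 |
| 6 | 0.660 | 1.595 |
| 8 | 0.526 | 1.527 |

At 6 km, from the table: ρ = 0.660 kg/m³, μ = 1.595×10⁻⁵ Pa·s.
Re = ρ·v·c/μ = 0.66 × 222 × 1.97 / (1.595×10⁻⁵) = 1.81×10^7
Since 1.81×10^7 > 5×10^6, the flow is turbulent.

Re = 1.81×10^7 (turbulent)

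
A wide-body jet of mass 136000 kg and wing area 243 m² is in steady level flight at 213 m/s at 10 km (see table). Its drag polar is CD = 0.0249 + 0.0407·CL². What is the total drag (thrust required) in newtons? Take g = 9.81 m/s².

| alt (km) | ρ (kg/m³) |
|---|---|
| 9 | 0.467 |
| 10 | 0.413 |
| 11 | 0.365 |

At 10 km, from the table: ρ = 0.413 kg/m³.
Level flight ⇒ L = W = m·g = 136000 × 9.81 = 1.3342×10^6 N.
q = ½ρv² = ½ × 0.413 × 213² = 9369 Pa.
CL = 2W/(ρv²S) = 2×1.3342×10^6/(0.413×213²×243) = 0.586.
CD = 0.0249 + 0.0407 × 0.586² = 0.03888.
D = q·S·CD = 9369 × 243 × 0.03888 = 88510 N

D = 88500 N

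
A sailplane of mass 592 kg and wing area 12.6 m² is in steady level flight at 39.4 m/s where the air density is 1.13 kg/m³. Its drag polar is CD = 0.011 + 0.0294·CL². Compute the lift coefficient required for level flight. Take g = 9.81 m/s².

Level flight ⇒ L = W = m·g = 592 × 9.81 = 5807.5 N.
q = ½ρv² = ½ × 1.13 × 39.4² = 877.1 Pa.
CL = W/(q·S) = 5807.5 / (877.1 × 12.6) = 0.5255.

CL = 0.526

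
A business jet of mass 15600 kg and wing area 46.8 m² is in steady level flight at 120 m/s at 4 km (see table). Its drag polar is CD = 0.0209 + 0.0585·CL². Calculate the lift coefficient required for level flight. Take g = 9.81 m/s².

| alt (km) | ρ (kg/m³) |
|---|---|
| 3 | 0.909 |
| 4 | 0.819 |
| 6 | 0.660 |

At 4 km, from the table: ρ = 0.819 kg/m³.
Weight W = mg = 15600 × 9.81 = 1.5304×10^5 N; in level flight L = W.
Dynamic pressure q = 0.5 × 0.819 × 120² = 5897 Pa.
CL = 2W/(ρv²S) = 2×1.5304×10^5/(0.819×120²×46.8) = 0.5545.

CL = 0.555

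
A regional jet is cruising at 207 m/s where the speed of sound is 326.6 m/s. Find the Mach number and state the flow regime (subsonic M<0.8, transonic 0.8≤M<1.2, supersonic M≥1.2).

M = v/a = 207 / 326.6 = 0.634
M = 0.634 → subsonic.

M = 0.634 (subsonic)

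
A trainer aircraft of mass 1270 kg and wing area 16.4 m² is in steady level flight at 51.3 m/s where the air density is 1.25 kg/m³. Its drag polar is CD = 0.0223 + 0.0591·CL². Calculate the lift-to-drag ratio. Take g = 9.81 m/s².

L/D = 13.2

Weight W = mg = 1270 × 9.81 = 12459 N; in level flight L = W.
q = ½ρv² = ½ × 1.25 × 51.3² = 1645 Pa.
CL = W/(q·S) = 12459 / (1645 × 16.4) = 0.4619.
CD = 0.0223 + 0.0591 × 0.4619² = 0.03491.
L/D = CL/CD = 0.4619 / 0.03491 = 13.2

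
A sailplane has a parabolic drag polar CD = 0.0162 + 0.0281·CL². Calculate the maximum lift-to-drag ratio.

For CD = CD0 + K·CL², (L/D)max occurs at CL* = √(CD0/K) and equals 1/(2√(K·CD0)).
(L/D)max = 1/(2√(0.0281 × 0.0162)) = 1/(2 × 0.02134) = 23.4

(L/D)max = 23.4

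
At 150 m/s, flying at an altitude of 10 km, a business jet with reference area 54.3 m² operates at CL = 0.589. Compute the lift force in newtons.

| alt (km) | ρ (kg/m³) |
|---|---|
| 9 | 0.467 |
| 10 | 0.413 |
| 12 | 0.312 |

L = 1.49×10^5 N

At 10 km, from the table: ρ = 0.413 kg/m³.
L = ½ρv²S·CL = ½ × 0.413 × 150² × 54.3 × 0.589 = 1.49×10^5 N ≈ 149 kN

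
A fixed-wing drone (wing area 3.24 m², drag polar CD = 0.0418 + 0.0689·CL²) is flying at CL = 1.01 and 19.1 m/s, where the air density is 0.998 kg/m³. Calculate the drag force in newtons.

D = 66.1 N

CD = 0.0418 + 0.0689 × 1.01² = 0.1121
D = ½ρv²S·CD = ½ × 0.998 × 19.1² × 3.24 × 0.1121 = 66.1 N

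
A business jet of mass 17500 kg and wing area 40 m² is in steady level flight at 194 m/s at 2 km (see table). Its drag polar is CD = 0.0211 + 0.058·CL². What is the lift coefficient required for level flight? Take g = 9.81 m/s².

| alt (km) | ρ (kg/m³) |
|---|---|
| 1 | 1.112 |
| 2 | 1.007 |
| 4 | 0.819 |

At 2 km, from the table: ρ = 1.007 kg/m³.
Weight W = mg = 17500 × 9.81 = 1.7168×10^5 N; in level flight L = W.
Dynamic pressure q = 0.5 × 1.007 × 194² = 18950 Pa.
CL = W/(q·S) = 1.7168×10^5 / (18950 × 40) = 0.2265.

CL = 0.226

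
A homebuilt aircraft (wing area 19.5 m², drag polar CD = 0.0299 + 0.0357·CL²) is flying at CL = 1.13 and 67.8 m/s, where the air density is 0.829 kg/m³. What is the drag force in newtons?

CD = 0.0299 + 0.0357 × 1.13² = 0.07549
D = ½ρv²S·CD = ½ × 0.829 × 67.8² × 19.5 × 0.07549 = 2800 N

D = 2800 N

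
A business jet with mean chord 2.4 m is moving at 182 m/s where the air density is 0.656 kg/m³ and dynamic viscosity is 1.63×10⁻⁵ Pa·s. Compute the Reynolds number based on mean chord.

Re = ρ·v·c/μ = 0.656 × 182 × 2.4 / (1.63×10⁻⁵) = 1.76×10^7

Re = 1.76×10^7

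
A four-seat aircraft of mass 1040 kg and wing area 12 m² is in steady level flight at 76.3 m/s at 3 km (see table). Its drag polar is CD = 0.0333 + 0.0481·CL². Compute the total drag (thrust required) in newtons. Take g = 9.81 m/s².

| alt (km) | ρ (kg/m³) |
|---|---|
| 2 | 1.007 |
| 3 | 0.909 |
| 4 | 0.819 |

D = 1220 N

At 3 km, from the table: ρ = 0.909 kg/m³.
In steady level flight, lift balances weight: W = mg = 1040 × 9.81 = 10202 N.
Dynamic pressure q = 0.5 × 0.909 × 76.3² = 2646 Pa.
CL = 2W/(ρv²S) = 2×10202/(0.909×76.3²×12) = 0.3213.
CD = 0.0333 + 0.0481 × 0.3213² = 0.03827.
D = q·S·CD = 2646 × 12 × 0.03827 = 1215 N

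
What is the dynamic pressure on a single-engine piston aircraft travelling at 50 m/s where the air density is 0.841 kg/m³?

q = 1050 Pa

q = ½ρv² = ½ × 0.841 × 50² = 1050 Pa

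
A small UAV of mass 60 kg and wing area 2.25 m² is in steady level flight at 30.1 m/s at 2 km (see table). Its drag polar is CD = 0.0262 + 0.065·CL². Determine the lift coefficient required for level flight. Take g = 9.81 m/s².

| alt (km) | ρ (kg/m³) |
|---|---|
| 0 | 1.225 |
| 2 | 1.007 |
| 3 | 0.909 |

CL = 0.573

At 2 km, from the table: ρ = 1.007 kg/m³.
Weight W = mg = 60 × 9.81 = 588.6 N; in level flight L = W.
Dynamic pressure q = 0.5 × 1.007 × 30.1² = 456.2 Pa.
CL = W/(q·S) = 588.6 / (456.2 × 2.25) = 0.5735.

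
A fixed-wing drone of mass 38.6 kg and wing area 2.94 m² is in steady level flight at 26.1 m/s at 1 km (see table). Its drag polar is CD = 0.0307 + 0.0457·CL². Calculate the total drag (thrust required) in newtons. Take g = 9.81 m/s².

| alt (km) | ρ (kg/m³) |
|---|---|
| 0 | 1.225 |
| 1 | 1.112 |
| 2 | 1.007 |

At 1 km, from the table: ρ = 1.112 kg/m³.
Level flight ⇒ L = W = m·g = 38.6 × 9.81 = 378.67 N.
q = ½ρv² = ½ × 1.112 × 26.1² = 378.8 Pa.
CL = 2W/(ρv²S) = 2×378.67/(1.112×26.1²×2.94) = 0.3401.
CD = 0.0307 + 0.0457 × 0.3401² = 0.03598.
D = q·S·CD = 378.8 × 2.94 × 0.03598 = 40.07 N

D = 40.1 N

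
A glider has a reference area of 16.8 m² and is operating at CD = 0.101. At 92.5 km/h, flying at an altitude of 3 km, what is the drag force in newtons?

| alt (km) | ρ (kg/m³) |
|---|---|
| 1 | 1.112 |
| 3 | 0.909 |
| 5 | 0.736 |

D = 509 N

At 3 km, from the table: ρ = 0.909 kg/m³.
Convert speed: v = 92.5 km/h ÷ 3.6 = 25.69 m/s.
D = ½ρv²S·CD = ½ × 0.909 × 25.69² × 16.8 × 0.101 = 509 N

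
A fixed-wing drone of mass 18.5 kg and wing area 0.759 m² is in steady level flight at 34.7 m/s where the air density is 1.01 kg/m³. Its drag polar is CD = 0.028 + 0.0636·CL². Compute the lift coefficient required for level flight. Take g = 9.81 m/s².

In steady level flight, lift balances weight: W = mg = 18.5 × 9.81 = 181.49 N.
Dynamic pressure q = 0.5 × 1.01 × 34.7² = 608.1 Pa.
Required CL = L/(qS) = 181.49/(608.1·0.759) = 0.3932.

CL = 0.393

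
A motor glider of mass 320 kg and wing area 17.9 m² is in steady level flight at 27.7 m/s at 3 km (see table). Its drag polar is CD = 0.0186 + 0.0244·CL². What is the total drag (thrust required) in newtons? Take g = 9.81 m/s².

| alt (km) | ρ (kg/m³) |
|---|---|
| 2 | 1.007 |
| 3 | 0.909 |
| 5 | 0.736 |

D = 155 N

At 3 km, from the table: ρ = 0.909 kg/m³.
Weight W = mg = 320 × 9.81 = 3139.2 N; in level flight L = W.
q = ½ρv² = ½ × 0.909 × 27.7² = 348.7 Pa.
CL = W/(q·S) = 3139.2 / (348.7 × 17.9) = 0.5029.
CD = 0.0186 + 0.0244 × 0.5029² = 0.02477.
D = q·S·CD = 348.7 × 17.9 × 0.02477 = 154.6 N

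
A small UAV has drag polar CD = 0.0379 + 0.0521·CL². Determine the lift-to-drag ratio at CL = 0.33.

L/D = 7.57

CD = 0.0379 + 0.0521 × 0.33² = 0.04357
L/D = CL/CD = 0.33 / 0.04357 = 7.57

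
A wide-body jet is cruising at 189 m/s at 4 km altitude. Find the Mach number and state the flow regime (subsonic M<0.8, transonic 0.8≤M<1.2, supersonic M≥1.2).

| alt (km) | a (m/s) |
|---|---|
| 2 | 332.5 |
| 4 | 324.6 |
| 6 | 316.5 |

At 4 km, from the table: a = 324.6 m/s.
M = v/a = 189 / 324.6 = 0.582
M = 0.582 → subsonic.

M = 0.582 (subsonic)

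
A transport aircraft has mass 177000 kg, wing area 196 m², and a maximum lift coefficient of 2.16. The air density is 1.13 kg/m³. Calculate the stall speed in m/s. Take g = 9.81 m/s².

V_stall = 85.2 m/s

At stall, lift equals weight: L = W = m·g = 177000 × 9.81 = 1.736×10^6 N.
From L = ½ρV²S·CL,max = W: V_stall = √(2W/(ρSCL,max)) = √(2·1.736×10^6/(1.13·196·2.16))
V_stall = √7259 = 85.2 m/s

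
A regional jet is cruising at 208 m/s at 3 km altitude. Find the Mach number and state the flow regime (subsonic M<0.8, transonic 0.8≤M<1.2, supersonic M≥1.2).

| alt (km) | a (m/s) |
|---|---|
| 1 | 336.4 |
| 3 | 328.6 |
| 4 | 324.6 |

At 3 km, from the table: a = 328.6 m/s.
M = v/a = 208 / 328.6 = 0.633
M = 0.633 → subsonic.

M = 0.633 (subsonic)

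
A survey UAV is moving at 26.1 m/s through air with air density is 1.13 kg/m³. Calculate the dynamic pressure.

q = 385 Pa

q = ½ρv² = ½ × 1.13 × 26.1² = 385 Pa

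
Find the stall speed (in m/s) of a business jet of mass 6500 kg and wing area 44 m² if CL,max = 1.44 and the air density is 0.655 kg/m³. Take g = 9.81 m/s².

Stall occurs when L = W at CL,max. W = mg = 6500 × 9.81 = 63760 N.
V_stall = √(2W/(ρ·S·CL,max)) = √(2 × 63760 / (0.655 × 44 × 1.44))
V_stall = √3073 = 55.4 m/s

V_stall = 55.4 m/s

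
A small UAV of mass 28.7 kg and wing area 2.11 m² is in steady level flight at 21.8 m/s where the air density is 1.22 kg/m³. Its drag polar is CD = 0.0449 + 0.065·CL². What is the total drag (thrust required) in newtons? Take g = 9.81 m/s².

D = 35.9 N

In steady level flight, lift balances weight: W = mg = 28.7 × 9.81 = 281.55 N.
Dynamic pressure q = 0.5 × 1.22 × 21.8² = 289.9 Pa.
CL = W/(q·S) = 281.55 / (289.9 × 2.11) = 0.4603.
CD = 0.0449 + 0.065 × 0.4603² = 0.05867.
D = q·S·CD = 289.9 × 2.11 × 0.05867 = 35.89 N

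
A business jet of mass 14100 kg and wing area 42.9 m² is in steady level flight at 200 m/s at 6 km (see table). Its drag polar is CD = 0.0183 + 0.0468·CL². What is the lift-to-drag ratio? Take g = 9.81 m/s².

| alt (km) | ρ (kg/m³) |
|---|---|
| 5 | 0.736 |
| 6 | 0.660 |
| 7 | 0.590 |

At 6 km, from the table: ρ = 0.660 kg/m³.
Weight W = mg = 14100 × 9.81 = 1.3832×10^5 N; in level flight L = W.
Dynamic pressure q = 0.5 × 0.66 × 200² = 13200 Pa.
Required CL = L/(qS) = 1.3832×10^5/(13200·42.9) = 0.2443.
CD = 0.0183 + 0.0468 × 0.2443² = 0.02109.
L/D = CL/CD = 0.2443 / 0.02109 = 11.6

L/D = 11.6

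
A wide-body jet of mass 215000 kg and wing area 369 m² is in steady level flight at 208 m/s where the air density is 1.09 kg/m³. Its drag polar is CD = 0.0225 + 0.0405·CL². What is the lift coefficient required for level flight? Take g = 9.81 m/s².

CL = 0.242

Level flight ⇒ L = W = m·g = 215000 × 9.81 = 2.1092×10^6 N.
q = ½ρv² = ½ × 1.09 × 208² = 23580 Pa.
CL = W/(q·S) = 2.1092×10^6 / (23580 × 369) = 0.2424.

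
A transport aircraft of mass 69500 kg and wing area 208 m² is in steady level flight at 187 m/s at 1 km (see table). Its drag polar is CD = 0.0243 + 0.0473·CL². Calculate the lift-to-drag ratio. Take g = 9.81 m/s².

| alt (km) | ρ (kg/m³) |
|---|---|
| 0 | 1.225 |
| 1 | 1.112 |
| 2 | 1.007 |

L/D = 6.57

At 1 km, from the table: ρ = 1.112 kg/m³.
Level flight ⇒ L = W = m·g = 69500 × 9.81 = 6.818×10^5 N.
q = ½ρv² = ½ × 1.112 × 187² = 19440 Pa.
Required CL = L/(qS) = 6.818×10^5/(19440·208) = 0.1686.
CD = 0.0243 + 0.0473 × 0.1686² = 0.02564.
L/D = CL/CD = 0.1686 / 0.02564 = 6.57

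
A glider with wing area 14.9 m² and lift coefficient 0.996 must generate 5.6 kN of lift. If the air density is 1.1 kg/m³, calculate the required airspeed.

v = 26.2 m/s

L = ½ρv²S·CL ⇒ v = √(2L/(ρ·S·CL))
v = √(2 × 5600 / (1.1 × 14.9 × 0.996)) = √686.1 = 26.2 m/s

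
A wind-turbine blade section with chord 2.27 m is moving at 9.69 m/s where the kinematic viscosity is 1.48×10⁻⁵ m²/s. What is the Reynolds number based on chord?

Re = 1.49×10^6

Re = v·c/ν = 9.69 × 2.27 / (1.48×10⁻⁵) = 1.49×10^6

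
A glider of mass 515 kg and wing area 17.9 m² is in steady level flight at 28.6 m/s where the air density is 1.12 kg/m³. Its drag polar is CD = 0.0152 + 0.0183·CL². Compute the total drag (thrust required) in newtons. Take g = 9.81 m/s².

In steady level flight, lift balances weight: W = mg = 515 × 9.81 = 5052.2 N.
Dynamic pressure q = 0.5 × 1.12 × 28.6² = 458.1 Pa.
CL = W/(q·S) = 5052.2 / (458.1 × 17.9) = 0.6162.
CD = 0.0152 + 0.0183 × 0.6162² = 0.02215.
D = q·S·CD = 458.1 × 17.9 × 0.02215 = 181.6 N

D = 182 N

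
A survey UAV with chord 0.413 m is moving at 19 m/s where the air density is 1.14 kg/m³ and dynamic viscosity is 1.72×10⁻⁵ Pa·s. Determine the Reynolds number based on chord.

Re = 5.2×10^5

Re = ρ·v·c/μ = 1.14 × 19 × 0.413 / (1.72×10⁻⁵) = 5.2×10^5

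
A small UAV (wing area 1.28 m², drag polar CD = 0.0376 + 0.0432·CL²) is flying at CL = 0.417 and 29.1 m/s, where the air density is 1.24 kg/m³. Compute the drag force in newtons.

CD = 0.0376 + 0.0432 × 0.417² = 0.04511
D = ½ρv²S·CD = ½ × 1.24 × 29.1² × 1.28 × 0.04511 = 30.3 N

D = 30.3 N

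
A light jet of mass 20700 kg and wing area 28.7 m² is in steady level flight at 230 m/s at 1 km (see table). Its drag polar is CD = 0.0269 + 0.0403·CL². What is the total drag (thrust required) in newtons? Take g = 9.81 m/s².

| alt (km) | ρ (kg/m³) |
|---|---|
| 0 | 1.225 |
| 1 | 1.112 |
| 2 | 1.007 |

D = 24700 N

At 1 km, from the table: ρ = 1.112 kg/m³.
Weight W = mg = 20700 × 9.81 = 2.0307×10^5 N; in level flight L = W.
Dynamic pressure q = 0.5 × 1.112 × 230² = 29410 Pa.
Required CL = L/(qS) = 2.0307×10^5/(29410·28.7) = 0.2406.
CD = 0.0269 + 0.0403 × 0.2406² = 0.02923.
D = q·S·CD = 29410 × 28.7 × 0.02923 = 24680 N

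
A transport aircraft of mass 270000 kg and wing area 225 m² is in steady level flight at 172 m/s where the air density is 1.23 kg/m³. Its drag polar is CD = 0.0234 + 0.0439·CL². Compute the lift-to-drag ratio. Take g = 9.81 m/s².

Level flight ⇒ L = W = m·g = 270000 × 9.81 = 2.6487×10^6 N.
q = ½ρv² = ½ × 1.23 × 172² = 18190 Pa.
CL = 2W/(ρv²S) = 2×2.6487×10^6/(1.23×172²×225) = 0.647.
CD = 0.0234 + 0.0439 × 0.647² = 0.04178.
L/D = CL/CD = 0.647 / 0.04178 = 15.5

L/D = 15.5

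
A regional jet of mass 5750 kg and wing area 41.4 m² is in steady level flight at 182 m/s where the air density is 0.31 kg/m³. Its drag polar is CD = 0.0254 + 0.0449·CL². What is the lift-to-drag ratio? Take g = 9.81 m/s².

L/D = 9.29

Level flight ⇒ L = W = m·g = 5750 × 9.81 = 56408 N.
Dynamic pressure q = 0.5 × 0.31 × 182² = 5134 Pa.
CL = 2W/(ρv²S) = 2×56408/(0.31×182²×41.4) = 0.2654.
CD = 0.0254 + 0.0449 × 0.2654² = 0.02856.
L/D = CL/CD = 0.2654 / 0.02856 = 9.29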